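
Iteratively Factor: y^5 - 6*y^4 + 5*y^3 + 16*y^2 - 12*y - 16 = (y - 2)*(y^4 - 4*y^3 - 3*y^2 + 10*y + 8) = (y - 2)^2*(y^3 - 2*y^2 - 7*y - 4) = (y - 4)*(y - 2)^2*(y^2 + 2*y + 1) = (y - 4)*(y - 2)^2*(y + 1)*(y + 1)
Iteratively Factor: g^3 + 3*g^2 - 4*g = (g - 1)*(g^2 + 4*g) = (g - 1)*(g + 4)*(g)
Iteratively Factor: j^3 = (j)*(j^2) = j^2*(j)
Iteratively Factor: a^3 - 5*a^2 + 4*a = (a)*(a^2 - 5*a + 4) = a*(a - 1)*(a - 4)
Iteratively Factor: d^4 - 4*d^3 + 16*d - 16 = (d - 2)*(d^3 - 2*d^2 - 4*d + 8) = (d - 2)^2*(d^2 - 4) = (d - 2)^3*(d + 2)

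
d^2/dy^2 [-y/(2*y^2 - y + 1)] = 2*(-y*(4*y - 1)^2 + (6*y - 1)*(2*y^2 - y + 1))/(2*y^2 - y + 1)^3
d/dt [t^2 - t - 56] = 2*t - 1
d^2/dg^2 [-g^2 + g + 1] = -2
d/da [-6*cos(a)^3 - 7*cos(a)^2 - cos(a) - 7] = (18*cos(a)^2 + 14*cos(a) + 1)*sin(a)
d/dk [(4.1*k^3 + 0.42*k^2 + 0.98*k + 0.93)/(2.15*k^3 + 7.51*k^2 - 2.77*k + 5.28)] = (3.5527136788005e-15*k^5 + 29.888*k^4 - 26.928*k^3 + 50.4223*k^2 - 9.5334*k + 7.7505)/(4.6225*k^6 + 32.293*k^5 + 44.4891*k^4 - 18.9014*k^3 + 86.9785*k^2 - 29.2512*k + 27.8784)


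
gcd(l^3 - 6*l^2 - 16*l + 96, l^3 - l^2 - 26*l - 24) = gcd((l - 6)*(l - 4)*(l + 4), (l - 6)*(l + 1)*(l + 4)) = l^2 - 2*l - 24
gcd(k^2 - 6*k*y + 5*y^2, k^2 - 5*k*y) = -k + 5*y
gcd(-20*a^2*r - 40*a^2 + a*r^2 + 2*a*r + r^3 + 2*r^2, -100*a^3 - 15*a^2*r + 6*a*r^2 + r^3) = -20*a^2 + a*r + r^2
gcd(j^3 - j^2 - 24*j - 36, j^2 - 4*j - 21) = j + 3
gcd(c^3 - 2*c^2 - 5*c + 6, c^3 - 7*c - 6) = c^2 - c - 6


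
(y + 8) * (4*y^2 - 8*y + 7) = 4*y^3 + 24*y^2 - 57*y + 56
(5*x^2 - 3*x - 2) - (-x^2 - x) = 6*x^2 - 2*x - 2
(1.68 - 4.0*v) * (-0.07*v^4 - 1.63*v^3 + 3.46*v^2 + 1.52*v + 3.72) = 0.28*v^5 + 6.4024*v^4 - 16.5784*v^3 - 0.267200000000001*v^2 - 12.3264*v + 6.2496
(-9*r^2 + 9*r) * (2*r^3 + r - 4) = -18*r^5 + 18*r^4 - 9*r^3 + 45*r^2 - 36*r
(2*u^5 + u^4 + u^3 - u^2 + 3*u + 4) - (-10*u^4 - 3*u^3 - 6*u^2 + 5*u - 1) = 2*u^5 + 11*u^4 + 4*u^3 + 5*u^2 - 2*u + 5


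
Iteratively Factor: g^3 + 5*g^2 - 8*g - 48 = (g + 4)*(g^2 + g - 12) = (g - 3)*(g + 4)*(g + 4)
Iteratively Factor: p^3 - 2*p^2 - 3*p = (p + 1)*(p^2 - 3*p) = p*(p + 1)*(p - 3)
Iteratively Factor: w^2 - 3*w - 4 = (w + 1)*(w - 4)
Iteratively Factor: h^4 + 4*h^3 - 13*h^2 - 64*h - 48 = (h - 4)*(h^3 + 8*h^2 + 19*h + 12) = (h - 4)*(h + 4)*(h^2 + 4*h + 3) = (h - 4)*(h + 1)*(h + 4)*(h + 3)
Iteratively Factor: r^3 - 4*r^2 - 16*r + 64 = (r - 4)*(r^2 - 16) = (r - 4)*(r + 4)*(r - 4)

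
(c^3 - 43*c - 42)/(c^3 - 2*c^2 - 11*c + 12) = (c^3 - 43*c - 42)/(c^3 - 2*c^2 - 11*c + 12)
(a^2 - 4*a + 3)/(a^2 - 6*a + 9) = (a - 1)/(a - 3)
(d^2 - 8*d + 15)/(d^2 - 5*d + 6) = (d - 5)/(d - 2)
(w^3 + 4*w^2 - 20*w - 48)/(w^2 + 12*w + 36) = (w^2 - 2*w - 8)/(w + 6)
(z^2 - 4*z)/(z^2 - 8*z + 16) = z/(z - 4)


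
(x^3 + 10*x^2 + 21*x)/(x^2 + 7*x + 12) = x*(x + 7)/(x + 4)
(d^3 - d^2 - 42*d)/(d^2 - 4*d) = (d^2 - d - 42)/(d - 4)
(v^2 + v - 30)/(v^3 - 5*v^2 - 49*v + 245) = (v + 6)/(v^2 - 49)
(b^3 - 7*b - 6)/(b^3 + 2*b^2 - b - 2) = (b - 3)/(b - 1)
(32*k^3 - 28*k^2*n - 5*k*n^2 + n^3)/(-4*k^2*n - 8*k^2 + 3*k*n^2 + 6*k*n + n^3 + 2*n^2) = (-8*k + n)/(n + 2)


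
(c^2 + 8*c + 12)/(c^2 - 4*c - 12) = (c + 6)/(c - 6)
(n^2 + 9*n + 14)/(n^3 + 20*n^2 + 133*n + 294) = (n + 2)/(n^2 + 13*n + 42)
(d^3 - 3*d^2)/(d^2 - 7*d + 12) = d^2/(d - 4)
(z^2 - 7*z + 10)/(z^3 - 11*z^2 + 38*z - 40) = 1/(z - 4)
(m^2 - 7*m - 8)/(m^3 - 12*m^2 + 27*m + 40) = 1/(m - 5)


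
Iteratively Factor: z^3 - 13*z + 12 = (z - 1)*(z^2 + z - 12) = (z - 1)*(z + 4)*(z - 3)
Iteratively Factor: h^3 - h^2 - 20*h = (h)*(h^2 - h - 20) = h*(h + 4)*(h - 5)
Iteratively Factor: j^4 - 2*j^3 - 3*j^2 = (j)*(j^3 - 2*j^2 - 3*j) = j*(j + 1)*(j^2 - 3*j) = j*(j - 3)*(j + 1)*(j)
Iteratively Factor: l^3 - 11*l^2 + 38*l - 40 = (l - 4)*(l^2 - 7*l + 10) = (l - 5)*(l - 4)*(l - 2)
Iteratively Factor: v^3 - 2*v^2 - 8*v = (v + 2)*(v^2 - 4*v) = (v - 4)*(v + 2)*(v)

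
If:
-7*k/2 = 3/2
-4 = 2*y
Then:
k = -3/7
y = -2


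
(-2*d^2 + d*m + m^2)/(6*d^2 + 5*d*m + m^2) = (-d + m)/(3*d + m)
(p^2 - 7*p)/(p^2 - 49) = p/(p + 7)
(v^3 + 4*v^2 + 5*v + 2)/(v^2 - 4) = (v^2 + 2*v + 1)/(v - 2)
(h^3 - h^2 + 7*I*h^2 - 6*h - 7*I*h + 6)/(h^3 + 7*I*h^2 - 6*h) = (h - 1)/h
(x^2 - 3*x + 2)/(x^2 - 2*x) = (x - 1)/x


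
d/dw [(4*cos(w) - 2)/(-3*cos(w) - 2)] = 14*sin(w)/(3*cos(w) + 2)^2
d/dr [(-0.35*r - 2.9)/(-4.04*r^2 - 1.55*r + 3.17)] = (1.414*r^2 + 0.5425*r - (0.35*r + 2.9)*(8.08*r + 1.55) - 1.1095)/(4.04*r^2 + 1.55*r - 3.17)^2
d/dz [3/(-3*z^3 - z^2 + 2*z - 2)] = 3*(9*z^2 + 2*z - 2)/(3*z^3 + z^2 - 2*z + 2)^2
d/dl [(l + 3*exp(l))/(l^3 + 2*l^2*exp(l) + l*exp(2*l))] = (l^2*exp(l) - 2*l^2 - 3*l*exp(2*l) - 9*l*exp(l) - 3*exp(2*l))/(l^2*(l^3 + 3*l^2*exp(l) + 3*l*exp(2*l) + exp(3*l)))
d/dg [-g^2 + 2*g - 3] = 2 - 2*g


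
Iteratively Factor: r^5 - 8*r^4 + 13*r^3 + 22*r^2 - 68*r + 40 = (r - 1)*(r^4 - 7*r^3 + 6*r^2 + 28*r - 40) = (r - 2)*(r - 1)*(r^3 - 5*r^2 - 4*r + 20) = (r - 2)*(r - 1)*(r + 2)*(r^2 - 7*r + 10) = (r - 5)*(r - 2)*(r - 1)*(r + 2)*(r - 2)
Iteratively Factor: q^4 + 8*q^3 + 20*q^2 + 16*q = (q + 4)*(q^3 + 4*q^2 + 4*q) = (q + 2)*(q + 4)*(q^2 + 2*q) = (q + 2)^2*(q + 4)*(q)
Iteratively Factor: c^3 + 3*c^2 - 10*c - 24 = (c - 3)*(c^2 + 6*c + 8) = (c - 3)*(c + 4)*(c + 2)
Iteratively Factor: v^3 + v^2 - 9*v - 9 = (v - 3)*(v^2 + 4*v + 3) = (v - 3)*(v + 3)*(v + 1)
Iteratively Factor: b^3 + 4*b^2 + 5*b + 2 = (b + 2)*(b^2 + 2*b + 1) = (b + 1)*(b + 2)*(b + 1)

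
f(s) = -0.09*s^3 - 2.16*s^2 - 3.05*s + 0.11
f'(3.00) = -18.44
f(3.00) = -30.91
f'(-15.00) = 1.00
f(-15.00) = -136.39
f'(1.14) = -8.33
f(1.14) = -6.31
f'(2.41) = -15.03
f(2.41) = -21.05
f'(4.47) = -27.76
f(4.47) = -64.72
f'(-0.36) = -1.53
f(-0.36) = 0.93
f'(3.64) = -22.35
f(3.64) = -43.95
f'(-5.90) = 13.04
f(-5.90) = -38.60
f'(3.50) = -21.48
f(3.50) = -40.88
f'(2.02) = -12.88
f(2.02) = -15.61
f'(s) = -0.27*s^2 - 4.32*s - 3.05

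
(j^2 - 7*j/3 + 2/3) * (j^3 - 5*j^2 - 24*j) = j^5 - 22*j^4/3 - 35*j^3/3 + 158*j^2/3 - 16*j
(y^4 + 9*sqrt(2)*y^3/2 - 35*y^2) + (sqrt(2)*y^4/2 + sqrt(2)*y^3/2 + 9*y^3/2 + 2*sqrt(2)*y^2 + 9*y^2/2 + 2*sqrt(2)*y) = sqrt(2)*y^4/2 + y^4 + 9*y^3/2 + 5*sqrt(2)*y^3 - 61*y^2/2 + 2*sqrt(2)*y^2 + 2*sqrt(2)*y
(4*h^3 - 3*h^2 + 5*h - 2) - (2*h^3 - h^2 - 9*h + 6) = 2*h^3 - 2*h^2 + 14*h - 8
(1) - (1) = 0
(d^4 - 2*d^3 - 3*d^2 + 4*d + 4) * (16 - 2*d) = -2*d^5 + 20*d^4 - 26*d^3 - 56*d^2 + 56*d + 64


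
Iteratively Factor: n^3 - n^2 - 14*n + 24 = (n - 2)*(n^2 + n - 12) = (n - 2)*(n + 4)*(n - 3)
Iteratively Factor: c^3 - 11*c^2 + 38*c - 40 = (c - 2)*(c^2 - 9*c + 20) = (c - 5)*(c - 2)*(c - 4)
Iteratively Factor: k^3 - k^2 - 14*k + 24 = (k + 4)*(k^2 - 5*k + 6) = (k - 3)*(k + 4)*(k - 2)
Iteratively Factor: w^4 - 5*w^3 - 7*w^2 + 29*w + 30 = (w + 2)*(w^3 - 7*w^2 + 7*w + 15) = (w + 1)*(w + 2)*(w^2 - 8*w + 15) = (w - 5)*(w + 1)*(w + 2)*(w - 3)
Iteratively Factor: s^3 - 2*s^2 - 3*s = (s - 3)*(s^2 + s) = (s - 3)*(s + 1)*(s)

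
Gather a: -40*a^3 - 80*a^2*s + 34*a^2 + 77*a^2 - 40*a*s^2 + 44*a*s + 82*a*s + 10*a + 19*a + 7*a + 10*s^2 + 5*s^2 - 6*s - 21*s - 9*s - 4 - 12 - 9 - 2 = -40*a^3 + a^2*(111 - 80*s) + a*(-40*s^2 + 126*s + 36) + 15*s^2 - 36*s - 27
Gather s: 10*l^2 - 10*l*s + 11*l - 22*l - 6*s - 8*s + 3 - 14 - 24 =10*l^2 - 11*l + s*(-10*l - 14) - 35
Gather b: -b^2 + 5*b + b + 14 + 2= -b^2 + 6*b + 16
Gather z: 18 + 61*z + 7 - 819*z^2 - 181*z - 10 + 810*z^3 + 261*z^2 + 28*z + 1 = 810*z^3 - 558*z^2 - 92*z + 16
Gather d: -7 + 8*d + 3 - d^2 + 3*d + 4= -d^2 + 11*d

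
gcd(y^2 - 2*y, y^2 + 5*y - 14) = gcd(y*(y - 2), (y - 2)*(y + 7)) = y - 2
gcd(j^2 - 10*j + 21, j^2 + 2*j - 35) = 1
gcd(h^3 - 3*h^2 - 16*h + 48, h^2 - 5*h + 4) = h - 4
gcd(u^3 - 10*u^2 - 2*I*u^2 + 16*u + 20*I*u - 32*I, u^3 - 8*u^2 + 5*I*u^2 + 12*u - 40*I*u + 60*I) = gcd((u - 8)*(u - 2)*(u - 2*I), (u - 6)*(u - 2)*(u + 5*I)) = u - 2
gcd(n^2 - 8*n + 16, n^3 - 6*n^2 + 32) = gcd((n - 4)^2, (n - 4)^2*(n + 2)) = n^2 - 8*n + 16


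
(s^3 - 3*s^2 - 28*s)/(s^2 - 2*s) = (s^2 - 3*s - 28)/(s - 2)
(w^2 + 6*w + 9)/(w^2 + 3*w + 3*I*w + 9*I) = (w + 3)/(w + 3*I)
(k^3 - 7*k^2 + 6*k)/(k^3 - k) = (k - 6)/(k + 1)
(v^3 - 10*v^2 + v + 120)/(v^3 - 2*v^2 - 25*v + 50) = (v^2 - 5*v - 24)/(v^2 + 3*v - 10)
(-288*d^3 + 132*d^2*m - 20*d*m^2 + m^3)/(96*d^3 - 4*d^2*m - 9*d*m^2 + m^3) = (-36*d^2 + 12*d*m - m^2)/(12*d^2 + d*m - m^2)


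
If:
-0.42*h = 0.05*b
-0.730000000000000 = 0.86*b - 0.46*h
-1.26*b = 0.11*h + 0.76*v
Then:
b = -0.80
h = 0.10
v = 1.31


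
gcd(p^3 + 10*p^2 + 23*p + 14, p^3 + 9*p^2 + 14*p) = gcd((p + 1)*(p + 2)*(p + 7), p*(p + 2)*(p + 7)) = p^2 + 9*p + 14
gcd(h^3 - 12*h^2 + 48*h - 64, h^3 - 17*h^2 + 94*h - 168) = h - 4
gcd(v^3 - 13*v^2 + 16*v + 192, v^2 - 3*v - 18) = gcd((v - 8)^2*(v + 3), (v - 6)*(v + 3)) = v + 3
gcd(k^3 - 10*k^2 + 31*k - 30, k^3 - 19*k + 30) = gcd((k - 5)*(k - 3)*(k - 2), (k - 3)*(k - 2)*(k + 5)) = k^2 - 5*k + 6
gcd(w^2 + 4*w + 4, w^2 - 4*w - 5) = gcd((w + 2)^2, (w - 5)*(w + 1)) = 1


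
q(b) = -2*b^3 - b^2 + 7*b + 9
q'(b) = -6*b^2 - 2*b + 7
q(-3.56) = 61.64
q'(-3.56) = -61.92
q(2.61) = -15.10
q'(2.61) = -39.09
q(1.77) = 7.17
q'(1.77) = -15.34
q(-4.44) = 133.26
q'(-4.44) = -102.40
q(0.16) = 10.09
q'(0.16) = 6.53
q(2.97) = -31.43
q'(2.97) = -51.87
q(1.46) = 10.86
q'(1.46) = -8.71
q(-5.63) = 294.80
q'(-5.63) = -171.92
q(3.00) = -33.00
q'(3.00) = -53.00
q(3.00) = -33.00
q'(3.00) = -53.00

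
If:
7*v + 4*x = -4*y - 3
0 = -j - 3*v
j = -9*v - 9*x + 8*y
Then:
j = 68*y/13 + 27/13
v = -68*y/39 - 9/13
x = 80*y/39 + 6/13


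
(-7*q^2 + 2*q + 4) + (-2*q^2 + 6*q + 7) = -9*q^2 + 8*q + 11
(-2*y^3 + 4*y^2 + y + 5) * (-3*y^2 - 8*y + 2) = 6*y^5 + 4*y^4 - 39*y^3 - 15*y^2 - 38*y + 10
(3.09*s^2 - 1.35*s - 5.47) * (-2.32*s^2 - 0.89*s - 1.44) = -7.1688*s^4 + 0.3819*s^3 + 9.4423*s^2 + 6.8123*s + 7.8768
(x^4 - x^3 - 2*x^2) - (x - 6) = x^4 - x^3 - 2*x^2 - x + 6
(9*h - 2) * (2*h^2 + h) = 18*h^3 + 5*h^2 - 2*h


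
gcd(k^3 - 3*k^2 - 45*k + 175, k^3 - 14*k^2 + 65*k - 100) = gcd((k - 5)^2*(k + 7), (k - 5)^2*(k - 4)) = k^2 - 10*k + 25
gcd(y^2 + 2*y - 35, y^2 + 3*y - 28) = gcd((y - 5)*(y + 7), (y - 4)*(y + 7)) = y + 7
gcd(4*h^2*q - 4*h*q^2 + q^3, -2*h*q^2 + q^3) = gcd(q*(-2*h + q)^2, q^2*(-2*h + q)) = -2*h*q + q^2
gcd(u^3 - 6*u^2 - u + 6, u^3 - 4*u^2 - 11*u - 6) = u^2 - 5*u - 6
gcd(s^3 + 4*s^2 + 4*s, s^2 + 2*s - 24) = 1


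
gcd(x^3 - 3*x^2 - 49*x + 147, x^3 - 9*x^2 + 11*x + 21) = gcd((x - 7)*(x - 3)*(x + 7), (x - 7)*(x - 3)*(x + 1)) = x^2 - 10*x + 21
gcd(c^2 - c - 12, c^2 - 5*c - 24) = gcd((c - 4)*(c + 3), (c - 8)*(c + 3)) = c + 3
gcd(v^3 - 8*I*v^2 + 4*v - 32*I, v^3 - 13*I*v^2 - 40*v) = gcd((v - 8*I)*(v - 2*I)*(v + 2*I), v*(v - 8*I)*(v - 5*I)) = v - 8*I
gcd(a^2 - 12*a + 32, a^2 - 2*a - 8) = a - 4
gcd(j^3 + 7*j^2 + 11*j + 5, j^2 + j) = j + 1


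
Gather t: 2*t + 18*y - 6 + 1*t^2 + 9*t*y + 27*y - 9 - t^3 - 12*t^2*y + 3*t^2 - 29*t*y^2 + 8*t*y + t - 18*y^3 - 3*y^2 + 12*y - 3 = -t^3 + t^2*(4 - 12*y) + t*(-29*y^2 + 17*y + 3) - 18*y^3 - 3*y^2 + 57*y - 18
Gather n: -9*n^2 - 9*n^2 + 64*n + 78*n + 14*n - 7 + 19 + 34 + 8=-18*n^2 + 156*n + 54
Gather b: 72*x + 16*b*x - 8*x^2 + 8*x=16*b*x - 8*x^2 + 80*x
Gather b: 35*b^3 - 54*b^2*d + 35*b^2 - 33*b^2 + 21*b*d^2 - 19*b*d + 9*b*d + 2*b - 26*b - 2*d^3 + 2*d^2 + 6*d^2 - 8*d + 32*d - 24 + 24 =35*b^3 + b^2*(2 - 54*d) + b*(21*d^2 - 10*d - 24) - 2*d^3 + 8*d^2 + 24*d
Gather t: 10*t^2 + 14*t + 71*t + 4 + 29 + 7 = 10*t^2 + 85*t + 40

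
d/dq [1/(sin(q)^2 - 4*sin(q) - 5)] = 2*(2 - sin(q))*cos(q)/((sin(q) - 5)^2*(sin(q) + 1)^2)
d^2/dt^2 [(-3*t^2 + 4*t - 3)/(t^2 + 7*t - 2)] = 2*(25*t^3 - 27*t^2 - 39*t - 109)/(t^6 + 21*t^5 + 141*t^4 + 259*t^3 - 282*t^2 + 84*t - 8)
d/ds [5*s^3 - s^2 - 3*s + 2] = 15*s^2 - 2*s - 3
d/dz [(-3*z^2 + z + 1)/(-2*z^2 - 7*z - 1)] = (23*z^2 + 10*z + 6)/(4*z^4 + 28*z^3 + 53*z^2 + 14*z + 1)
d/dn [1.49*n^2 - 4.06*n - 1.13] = 2.98*n - 4.06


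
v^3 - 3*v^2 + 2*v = v*(v - 2)*(v - 1)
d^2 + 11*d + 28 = (d + 4)*(d + 7)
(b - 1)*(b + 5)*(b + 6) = b^3 + 10*b^2 + 19*b - 30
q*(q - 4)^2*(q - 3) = q^4 - 11*q^3 + 40*q^2 - 48*q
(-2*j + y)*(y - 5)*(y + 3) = -2*j*y^2 + 4*j*y + 30*j + y^3 - 2*y^2 - 15*y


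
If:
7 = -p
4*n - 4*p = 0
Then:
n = -7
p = -7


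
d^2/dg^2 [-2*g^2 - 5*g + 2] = -4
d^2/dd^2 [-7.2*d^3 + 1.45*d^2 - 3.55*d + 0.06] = 2.9 - 43.2*d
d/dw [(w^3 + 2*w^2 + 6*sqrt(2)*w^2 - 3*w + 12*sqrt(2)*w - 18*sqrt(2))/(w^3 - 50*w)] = 2*(-3*sqrt(2)*w^4 - w^4 - 47*w^3 - 12*sqrt(2)*w^3 - 123*sqrt(2)*w^2 - 50*w^2 - 450*sqrt(2))/(w^2*(w^4 - 100*w^2 + 2500))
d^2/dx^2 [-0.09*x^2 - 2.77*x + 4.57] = -0.180000000000000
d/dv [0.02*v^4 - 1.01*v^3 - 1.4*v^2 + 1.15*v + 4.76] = 0.08*v^3 - 3.03*v^2 - 2.8*v + 1.15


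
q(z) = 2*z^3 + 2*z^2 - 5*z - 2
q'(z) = 6*z^2 + 4*z - 5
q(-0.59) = 1.24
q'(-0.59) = -5.27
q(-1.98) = 0.22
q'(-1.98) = 10.60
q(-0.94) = 2.81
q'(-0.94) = -3.46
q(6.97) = 737.53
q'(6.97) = 314.37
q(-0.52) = 0.86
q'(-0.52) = -5.46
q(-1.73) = 2.28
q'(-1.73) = 6.04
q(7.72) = 998.80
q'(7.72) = 383.47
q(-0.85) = 2.47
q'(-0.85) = -4.06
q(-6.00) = -332.00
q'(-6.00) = 187.00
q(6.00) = 472.00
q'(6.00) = 235.00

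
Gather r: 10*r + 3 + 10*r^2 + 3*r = 10*r^2 + 13*r + 3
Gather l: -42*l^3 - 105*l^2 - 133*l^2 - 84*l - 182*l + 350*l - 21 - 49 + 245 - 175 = -42*l^3 - 238*l^2 + 84*l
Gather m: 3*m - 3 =3*m - 3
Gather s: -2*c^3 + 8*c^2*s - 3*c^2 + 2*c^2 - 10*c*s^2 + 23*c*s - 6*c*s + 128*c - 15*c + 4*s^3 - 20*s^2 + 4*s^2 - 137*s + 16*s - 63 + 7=-2*c^3 - c^2 + 113*c + 4*s^3 + s^2*(-10*c - 16) + s*(8*c^2 + 17*c - 121) - 56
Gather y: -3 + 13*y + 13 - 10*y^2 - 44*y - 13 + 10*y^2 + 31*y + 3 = 0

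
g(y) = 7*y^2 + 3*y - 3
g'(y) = 14*y + 3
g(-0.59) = -2.33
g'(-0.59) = -5.26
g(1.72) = 22.87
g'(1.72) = 27.08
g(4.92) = 181.20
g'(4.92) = 71.88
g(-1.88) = 16.10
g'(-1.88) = -23.32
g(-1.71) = 12.34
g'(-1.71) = -20.94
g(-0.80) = -0.92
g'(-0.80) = -8.20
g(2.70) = 56.13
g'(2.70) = 40.80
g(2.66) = 54.51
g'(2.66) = 40.24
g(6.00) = 267.00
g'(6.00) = 87.00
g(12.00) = 1041.00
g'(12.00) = 171.00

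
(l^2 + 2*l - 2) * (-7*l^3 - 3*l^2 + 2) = -7*l^5 - 17*l^4 + 8*l^3 + 8*l^2 + 4*l - 4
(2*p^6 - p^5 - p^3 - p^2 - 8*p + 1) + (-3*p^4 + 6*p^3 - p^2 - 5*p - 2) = 2*p^6 - p^5 - 3*p^4 + 5*p^3 - 2*p^2 - 13*p - 1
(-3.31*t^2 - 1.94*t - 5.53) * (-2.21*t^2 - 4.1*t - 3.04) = 7.3151*t^4 + 17.8584*t^3 + 30.2377*t^2 + 28.5706*t + 16.8112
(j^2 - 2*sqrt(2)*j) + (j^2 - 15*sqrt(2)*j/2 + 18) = 2*j^2 - 19*sqrt(2)*j/2 + 18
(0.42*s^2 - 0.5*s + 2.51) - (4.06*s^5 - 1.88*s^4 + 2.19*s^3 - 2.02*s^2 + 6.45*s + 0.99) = -4.06*s^5 + 1.88*s^4 - 2.19*s^3 + 2.44*s^2 - 6.95*s + 1.52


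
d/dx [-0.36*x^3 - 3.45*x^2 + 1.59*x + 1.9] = -1.08*x^2 - 6.9*x + 1.59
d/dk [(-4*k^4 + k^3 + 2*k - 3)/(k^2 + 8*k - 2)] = (-8*k^5 - 95*k^4 + 48*k^3 - 8*k^2 + 6*k + 20)/(k^4 + 16*k^3 + 60*k^2 - 32*k + 4)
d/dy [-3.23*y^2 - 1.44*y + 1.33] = -6.46*y - 1.44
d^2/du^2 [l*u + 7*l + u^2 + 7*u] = 2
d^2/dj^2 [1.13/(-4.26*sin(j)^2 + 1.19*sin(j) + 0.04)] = (-82.027152*sin(j)^4 + 17.185266*sin(j)^3 + 120.670327*sin(j)^2 - 34.316744*sin(j) + 3.58549)/(-4.26*sin(j)^2 + 1.19*sin(j) + 0.04)^3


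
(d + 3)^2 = d^2 + 6*d + 9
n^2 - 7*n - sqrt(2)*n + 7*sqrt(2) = (n - 7)*(n - sqrt(2))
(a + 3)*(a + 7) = a^2 + 10*a + 21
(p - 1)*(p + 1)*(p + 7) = p^3 + 7*p^2 - p - 7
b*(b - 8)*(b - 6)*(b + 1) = b^4 - 13*b^3 + 34*b^2 + 48*b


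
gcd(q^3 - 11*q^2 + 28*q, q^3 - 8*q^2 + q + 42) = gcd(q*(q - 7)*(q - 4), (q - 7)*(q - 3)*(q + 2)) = q - 7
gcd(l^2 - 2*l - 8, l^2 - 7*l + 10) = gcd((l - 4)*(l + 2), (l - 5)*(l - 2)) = 1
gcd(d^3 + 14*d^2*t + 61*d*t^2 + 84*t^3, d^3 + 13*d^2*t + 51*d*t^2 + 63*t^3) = d^2 + 10*d*t + 21*t^2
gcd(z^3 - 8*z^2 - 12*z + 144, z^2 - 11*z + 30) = z - 6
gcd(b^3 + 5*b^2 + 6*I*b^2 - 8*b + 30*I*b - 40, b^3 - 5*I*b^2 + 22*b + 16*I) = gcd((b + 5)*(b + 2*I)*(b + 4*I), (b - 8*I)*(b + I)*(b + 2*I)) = b + 2*I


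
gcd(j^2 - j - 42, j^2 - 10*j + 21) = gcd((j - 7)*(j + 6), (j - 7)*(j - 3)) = j - 7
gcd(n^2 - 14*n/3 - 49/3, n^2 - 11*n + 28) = n - 7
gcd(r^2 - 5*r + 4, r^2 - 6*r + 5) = r - 1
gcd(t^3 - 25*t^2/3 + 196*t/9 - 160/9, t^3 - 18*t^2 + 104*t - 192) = t - 4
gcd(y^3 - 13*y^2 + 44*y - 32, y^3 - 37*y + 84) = y - 4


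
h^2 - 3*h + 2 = (h - 2)*(h - 1)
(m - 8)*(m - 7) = m^2 - 15*m + 56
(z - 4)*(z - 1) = z^2 - 5*z + 4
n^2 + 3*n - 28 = (n - 4)*(n + 7)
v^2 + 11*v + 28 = (v + 4)*(v + 7)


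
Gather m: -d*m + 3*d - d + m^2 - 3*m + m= 2*d + m^2 + m*(-d - 2)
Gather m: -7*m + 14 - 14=-7*m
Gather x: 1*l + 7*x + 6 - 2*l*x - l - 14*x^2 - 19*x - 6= -14*x^2 + x*(-2*l - 12)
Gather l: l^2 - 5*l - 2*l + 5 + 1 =l^2 - 7*l + 6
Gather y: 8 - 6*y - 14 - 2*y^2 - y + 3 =-2*y^2 - 7*y - 3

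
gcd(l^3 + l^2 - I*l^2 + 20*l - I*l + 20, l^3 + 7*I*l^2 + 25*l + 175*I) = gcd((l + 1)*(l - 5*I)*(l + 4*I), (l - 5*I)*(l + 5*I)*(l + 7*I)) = l - 5*I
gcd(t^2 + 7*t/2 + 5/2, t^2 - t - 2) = t + 1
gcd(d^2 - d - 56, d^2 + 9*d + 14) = d + 7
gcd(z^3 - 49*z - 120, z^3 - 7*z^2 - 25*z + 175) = z + 5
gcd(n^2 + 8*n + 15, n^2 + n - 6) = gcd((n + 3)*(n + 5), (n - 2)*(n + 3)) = n + 3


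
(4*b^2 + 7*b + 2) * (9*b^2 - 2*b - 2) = 36*b^4 + 55*b^3 - 4*b^2 - 18*b - 4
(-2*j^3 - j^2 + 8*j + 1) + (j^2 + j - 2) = -2*j^3 + 9*j - 1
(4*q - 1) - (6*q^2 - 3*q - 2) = -6*q^2 + 7*q + 1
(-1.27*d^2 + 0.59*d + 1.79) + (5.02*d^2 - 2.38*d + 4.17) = 3.75*d^2 - 1.79*d + 5.96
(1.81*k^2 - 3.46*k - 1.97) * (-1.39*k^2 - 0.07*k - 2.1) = -2.5159*k^4 + 4.6827*k^3 - 0.8205*k^2 + 7.4039*k + 4.137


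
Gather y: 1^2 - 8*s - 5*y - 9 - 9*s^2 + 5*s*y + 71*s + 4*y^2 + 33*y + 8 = -9*s^2 + 63*s + 4*y^2 + y*(5*s + 28)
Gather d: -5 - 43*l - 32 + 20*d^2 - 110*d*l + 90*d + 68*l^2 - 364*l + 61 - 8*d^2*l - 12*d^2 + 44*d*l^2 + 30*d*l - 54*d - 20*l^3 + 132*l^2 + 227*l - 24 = d^2*(8 - 8*l) + d*(44*l^2 - 80*l + 36) - 20*l^3 + 200*l^2 - 180*l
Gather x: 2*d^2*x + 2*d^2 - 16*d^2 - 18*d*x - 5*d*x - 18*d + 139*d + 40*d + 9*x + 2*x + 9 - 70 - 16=-14*d^2 + 161*d + x*(2*d^2 - 23*d + 11) - 77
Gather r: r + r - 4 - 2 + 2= 2*r - 4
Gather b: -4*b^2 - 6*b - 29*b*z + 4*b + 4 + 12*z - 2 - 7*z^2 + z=-4*b^2 + b*(-29*z - 2) - 7*z^2 + 13*z + 2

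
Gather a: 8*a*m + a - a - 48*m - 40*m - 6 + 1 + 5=8*a*m - 88*m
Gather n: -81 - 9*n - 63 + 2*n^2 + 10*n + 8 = 2*n^2 + n - 136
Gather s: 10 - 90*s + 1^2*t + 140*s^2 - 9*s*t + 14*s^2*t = s^2*(14*t + 140) + s*(-9*t - 90) + t + 10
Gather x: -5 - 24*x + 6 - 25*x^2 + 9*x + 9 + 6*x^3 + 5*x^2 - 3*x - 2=6*x^3 - 20*x^2 - 18*x + 8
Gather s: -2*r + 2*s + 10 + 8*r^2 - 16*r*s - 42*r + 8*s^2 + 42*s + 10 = 8*r^2 - 44*r + 8*s^2 + s*(44 - 16*r) + 20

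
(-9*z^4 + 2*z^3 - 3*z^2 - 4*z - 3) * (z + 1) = -9*z^5 - 7*z^4 - z^3 - 7*z^2 - 7*z - 3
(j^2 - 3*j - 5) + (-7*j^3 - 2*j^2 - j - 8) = -7*j^3 - j^2 - 4*j - 13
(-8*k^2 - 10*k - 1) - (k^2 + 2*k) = -9*k^2 - 12*k - 1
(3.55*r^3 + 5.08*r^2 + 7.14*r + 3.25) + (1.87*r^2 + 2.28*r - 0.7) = 3.55*r^3 + 6.95*r^2 + 9.42*r + 2.55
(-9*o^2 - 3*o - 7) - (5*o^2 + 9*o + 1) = -14*o^2 - 12*o - 8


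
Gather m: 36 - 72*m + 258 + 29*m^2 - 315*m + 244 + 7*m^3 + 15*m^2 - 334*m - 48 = 7*m^3 + 44*m^2 - 721*m + 490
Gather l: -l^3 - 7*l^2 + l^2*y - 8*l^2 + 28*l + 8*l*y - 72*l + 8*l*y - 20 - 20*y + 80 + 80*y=-l^3 + l^2*(y - 15) + l*(16*y - 44) + 60*y + 60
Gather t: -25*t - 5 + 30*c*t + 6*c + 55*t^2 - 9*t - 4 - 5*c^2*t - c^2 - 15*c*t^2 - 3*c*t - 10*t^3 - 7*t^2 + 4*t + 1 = -c^2 + 6*c - 10*t^3 + t^2*(48 - 15*c) + t*(-5*c^2 + 27*c - 30) - 8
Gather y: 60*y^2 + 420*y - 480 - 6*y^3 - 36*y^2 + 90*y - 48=-6*y^3 + 24*y^2 + 510*y - 528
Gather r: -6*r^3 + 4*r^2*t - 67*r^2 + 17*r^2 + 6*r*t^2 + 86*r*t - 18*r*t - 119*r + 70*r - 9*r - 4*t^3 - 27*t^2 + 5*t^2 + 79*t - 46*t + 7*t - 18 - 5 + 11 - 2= -6*r^3 + r^2*(4*t - 50) + r*(6*t^2 + 68*t - 58) - 4*t^3 - 22*t^2 + 40*t - 14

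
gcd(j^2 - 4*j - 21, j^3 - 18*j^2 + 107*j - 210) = j - 7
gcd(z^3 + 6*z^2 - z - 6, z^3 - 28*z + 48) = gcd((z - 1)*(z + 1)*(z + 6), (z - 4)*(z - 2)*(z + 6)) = z + 6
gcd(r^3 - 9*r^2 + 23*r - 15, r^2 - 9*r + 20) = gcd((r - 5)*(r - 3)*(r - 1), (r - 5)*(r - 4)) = r - 5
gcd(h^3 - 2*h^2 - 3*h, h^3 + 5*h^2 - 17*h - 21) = h^2 - 2*h - 3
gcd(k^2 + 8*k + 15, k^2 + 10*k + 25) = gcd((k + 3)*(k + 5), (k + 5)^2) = k + 5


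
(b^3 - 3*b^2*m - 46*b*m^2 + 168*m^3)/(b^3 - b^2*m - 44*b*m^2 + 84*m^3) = (b - 4*m)/(b - 2*m)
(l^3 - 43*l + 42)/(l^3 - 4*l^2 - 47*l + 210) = (l - 1)/(l - 5)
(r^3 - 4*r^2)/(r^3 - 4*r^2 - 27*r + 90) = r^2*(r - 4)/(r^3 - 4*r^2 - 27*r + 90)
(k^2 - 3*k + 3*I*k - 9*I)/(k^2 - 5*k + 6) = (k + 3*I)/(k - 2)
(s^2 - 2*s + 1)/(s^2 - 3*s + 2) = (s - 1)/(s - 2)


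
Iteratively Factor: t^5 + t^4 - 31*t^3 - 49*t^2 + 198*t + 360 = (t - 5)*(t^4 + 6*t^3 - t^2 - 54*t - 72) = (t - 5)*(t + 3)*(t^3 + 3*t^2 - 10*t - 24) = (t - 5)*(t - 3)*(t + 3)*(t^2 + 6*t + 8) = (t - 5)*(t - 3)*(t + 2)*(t + 3)*(t + 4)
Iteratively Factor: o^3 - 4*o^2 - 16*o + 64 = (o - 4)*(o^2 - 16) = (o - 4)*(o + 4)*(o - 4)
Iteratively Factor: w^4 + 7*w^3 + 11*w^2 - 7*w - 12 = (w + 3)*(w^3 + 4*w^2 - w - 4) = (w - 1)*(w + 3)*(w^2 + 5*w + 4) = (w - 1)*(w + 3)*(w + 4)*(w + 1)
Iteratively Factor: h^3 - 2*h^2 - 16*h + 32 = (h + 4)*(h^2 - 6*h + 8) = (h - 4)*(h + 4)*(h - 2)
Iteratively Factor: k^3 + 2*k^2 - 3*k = (k + 3)*(k^2 - k) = k*(k + 3)*(k - 1)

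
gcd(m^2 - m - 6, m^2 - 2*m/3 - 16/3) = m + 2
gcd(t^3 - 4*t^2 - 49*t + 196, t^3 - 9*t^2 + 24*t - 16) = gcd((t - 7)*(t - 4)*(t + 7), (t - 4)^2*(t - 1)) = t - 4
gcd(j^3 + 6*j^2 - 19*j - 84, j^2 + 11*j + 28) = j + 7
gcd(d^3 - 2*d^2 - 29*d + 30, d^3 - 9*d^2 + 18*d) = d - 6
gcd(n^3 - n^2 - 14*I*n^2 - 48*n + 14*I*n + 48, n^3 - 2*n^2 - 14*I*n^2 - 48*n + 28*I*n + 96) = n^2 - 14*I*n - 48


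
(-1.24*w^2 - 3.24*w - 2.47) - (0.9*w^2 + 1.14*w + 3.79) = -2.14*w^2 - 4.38*w - 6.26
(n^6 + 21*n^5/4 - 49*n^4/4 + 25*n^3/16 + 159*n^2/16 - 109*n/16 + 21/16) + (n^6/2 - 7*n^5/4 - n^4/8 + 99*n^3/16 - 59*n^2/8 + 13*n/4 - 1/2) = 3*n^6/2 + 7*n^5/2 - 99*n^4/8 + 31*n^3/4 + 41*n^2/16 - 57*n/16 + 13/16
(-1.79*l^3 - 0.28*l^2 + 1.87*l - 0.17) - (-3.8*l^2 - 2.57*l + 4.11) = -1.79*l^3 + 3.52*l^2 + 4.44*l - 4.28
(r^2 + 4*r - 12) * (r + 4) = r^3 + 8*r^2 + 4*r - 48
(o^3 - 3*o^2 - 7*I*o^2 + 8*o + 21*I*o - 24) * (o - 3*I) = o^4 - 3*o^3 - 10*I*o^3 - 13*o^2 + 30*I*o^2 + 39*o - 24*I*o + 72*I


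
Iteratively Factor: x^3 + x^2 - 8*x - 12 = (x - 3)*(x^2 + 4*x + 4) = (x - 3)*(x + 2)*(x + 2)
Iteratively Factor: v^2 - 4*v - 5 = (v + 1)*(v - 5)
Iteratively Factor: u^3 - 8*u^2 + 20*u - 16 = (u - 2)*(u^2 - 6*u + 8) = (u - 4)*(u - 2)*(u - 2)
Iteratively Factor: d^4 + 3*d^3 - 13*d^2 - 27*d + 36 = (d + 3)*(d^3 - 13*d + 12) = (d - 1)*(d + 3)*(d^2 + d - 12) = (d - 3)*(d - 1)*(d + 3)*(d + 4)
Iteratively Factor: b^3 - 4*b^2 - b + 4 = (b - 4)*(b^2 - 1) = (b - 4)*(b - 1)*(b + 1)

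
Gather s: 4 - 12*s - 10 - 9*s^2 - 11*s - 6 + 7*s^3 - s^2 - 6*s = 7*s^3 - 10*s^2 - 29*s - 12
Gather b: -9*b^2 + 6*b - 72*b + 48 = -9*b^2 - 66*b + 48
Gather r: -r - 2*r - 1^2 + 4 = 3 - 3*r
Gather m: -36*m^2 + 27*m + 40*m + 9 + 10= -36*m^2 + 67*m + 19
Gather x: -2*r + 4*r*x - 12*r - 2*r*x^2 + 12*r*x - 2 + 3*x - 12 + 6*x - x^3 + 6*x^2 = -14*r - x^3 + x^2*(6 - 2*r) + x*(16*r + 9) - 14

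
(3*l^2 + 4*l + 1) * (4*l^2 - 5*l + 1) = 12*l^4 + l^3 - 13*l^2 - l + 1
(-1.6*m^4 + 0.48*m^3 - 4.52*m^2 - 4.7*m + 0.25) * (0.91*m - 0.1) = -1.456*m^5 + 0.5968*m^4 - 4.1612*m^3 - 3.825*m^2 + 0.6975*m - 0.025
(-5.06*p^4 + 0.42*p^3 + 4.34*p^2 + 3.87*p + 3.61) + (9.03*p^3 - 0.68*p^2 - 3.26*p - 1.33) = -5.06*p^4 + 9.45*p^3 + 3.66*p^2 + 0.61*p + 2.28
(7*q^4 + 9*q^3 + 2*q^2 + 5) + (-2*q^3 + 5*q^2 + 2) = 7*q^4 + 7*q^3 + 7*q^2 + 7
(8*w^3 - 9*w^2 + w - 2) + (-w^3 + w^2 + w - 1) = 7*w^3 - 8*w^2 + 2*w - 3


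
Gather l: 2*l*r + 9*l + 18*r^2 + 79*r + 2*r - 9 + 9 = l*(2*r + 9) + 18*r^2 + 81*r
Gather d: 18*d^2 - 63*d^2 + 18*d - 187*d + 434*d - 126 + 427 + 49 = -45*d^2 + 265*d + 350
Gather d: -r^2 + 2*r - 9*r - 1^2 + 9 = -r^2 - 7*r + 8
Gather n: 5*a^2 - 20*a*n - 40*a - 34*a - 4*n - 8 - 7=5*a^2 - 74*a + n*(-20*a - 4) - 15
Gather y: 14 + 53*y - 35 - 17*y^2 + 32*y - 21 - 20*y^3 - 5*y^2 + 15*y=-20*y^3 - 22*y^2 + 100*y - 42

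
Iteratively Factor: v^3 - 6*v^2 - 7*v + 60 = (v - 4)*(v^2 - 2*v - 15) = (v - 5)*(v - 4)*(v + 3)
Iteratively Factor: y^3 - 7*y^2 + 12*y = (y - 4)*(y^2 - 3*y) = y*(y - 4)*(y - 3)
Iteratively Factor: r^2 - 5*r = (r)*(r - 5)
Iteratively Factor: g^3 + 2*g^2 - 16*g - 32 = (g + 4)*(g^2 - 2*g - 8) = (g + 2)*(g + 4)*(g - 4)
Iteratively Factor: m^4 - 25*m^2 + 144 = (m - 3)*(m^3 + 3*m^2 - 16*m - 48) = (m - 4)*(m - 3)*(m^2 + 7*m + 12) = (m - 4)*(m - 3)*(m + 3)*(m + 4)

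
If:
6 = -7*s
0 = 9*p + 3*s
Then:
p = 2/7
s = -6/7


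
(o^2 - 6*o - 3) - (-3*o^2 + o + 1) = 4*o^2 - 7*o - 4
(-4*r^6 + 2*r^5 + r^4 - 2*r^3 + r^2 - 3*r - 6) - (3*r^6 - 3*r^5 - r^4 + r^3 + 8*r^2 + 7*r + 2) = -7*r^6 + 5*r^5 + 2*r^4 - 3*r^3 - 7*r^2 - 10*r - 8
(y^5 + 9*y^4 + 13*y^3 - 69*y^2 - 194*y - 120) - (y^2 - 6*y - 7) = y^5 + 9*y^4 + 13*y^3 - 70*y^2 - 188*y - 113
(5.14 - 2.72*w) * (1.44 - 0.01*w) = 0.0272*w^2 - 3.9682*w + 7.4016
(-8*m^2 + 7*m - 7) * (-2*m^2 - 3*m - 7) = 16*m^4 + 10*m^3 + 49*m^2 - 28*m + 49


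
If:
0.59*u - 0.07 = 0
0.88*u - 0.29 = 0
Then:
No Solution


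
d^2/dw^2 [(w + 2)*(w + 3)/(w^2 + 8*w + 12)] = -6/(w^3 + 18*w^2 + 108*w + 216)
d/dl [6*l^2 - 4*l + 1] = 12*l - 4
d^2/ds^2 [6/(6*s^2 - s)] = 12*(-6*s*(6*s - 1) + (12*s - 1)^2)/(s^3*(6*s - 1)^3)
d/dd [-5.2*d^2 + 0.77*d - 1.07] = 0.77 - 10.4*d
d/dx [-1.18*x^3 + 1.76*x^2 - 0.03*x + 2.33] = -3.54*x^2 + 3.52*x - 0.03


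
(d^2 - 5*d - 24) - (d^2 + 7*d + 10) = -12*d - 34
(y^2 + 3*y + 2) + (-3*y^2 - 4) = -2*y^2 + 3*y - 2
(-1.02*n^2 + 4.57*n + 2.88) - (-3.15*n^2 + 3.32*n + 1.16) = 2.13*n^2 + 1.25*n + 1.72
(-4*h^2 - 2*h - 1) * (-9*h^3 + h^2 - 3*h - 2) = 36*h^5 + 14*h^4 + 19*h^3 + 13*h^2 + 7*h + 2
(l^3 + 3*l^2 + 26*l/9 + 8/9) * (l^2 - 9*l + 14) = l^5 - 6*l^4 - 91*l^3/9 + 152*l^2/9 + 292*l/9 + 112/9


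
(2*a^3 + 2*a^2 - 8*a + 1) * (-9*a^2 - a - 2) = -18*a^5 - 20*a^4 + 66*a^3 - 5*a^2 + 15*a - 2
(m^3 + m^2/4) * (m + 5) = m^4 + 21*m^3/4 + 5*m^2/4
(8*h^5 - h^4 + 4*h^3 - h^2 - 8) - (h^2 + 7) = 8*h^5 - h^4 + 4*h^3 - 2*h^2 - 15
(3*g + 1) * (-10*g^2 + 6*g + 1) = -30*g^3 + 8*g^2 + 9*g + 1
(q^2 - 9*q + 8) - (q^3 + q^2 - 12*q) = -q^3 + 3*q + 8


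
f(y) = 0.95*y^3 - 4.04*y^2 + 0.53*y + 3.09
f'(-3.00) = 50.42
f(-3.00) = -60.51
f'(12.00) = 313.97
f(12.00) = 1069.29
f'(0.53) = -2.95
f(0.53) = 2.38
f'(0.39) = -2.19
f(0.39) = 2.74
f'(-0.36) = 3.81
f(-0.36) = 2.33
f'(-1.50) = 19.06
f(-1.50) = -10.00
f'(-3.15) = 54.26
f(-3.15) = -68.36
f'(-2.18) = 31.69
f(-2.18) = -27.11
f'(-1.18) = 14.03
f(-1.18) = -4.72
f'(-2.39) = 36.12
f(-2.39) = -34.22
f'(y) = 2.85*y^2 - 8.08*y + 0.53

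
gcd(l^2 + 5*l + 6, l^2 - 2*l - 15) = l + 3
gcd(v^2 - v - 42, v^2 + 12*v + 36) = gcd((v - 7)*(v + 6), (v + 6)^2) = v + 6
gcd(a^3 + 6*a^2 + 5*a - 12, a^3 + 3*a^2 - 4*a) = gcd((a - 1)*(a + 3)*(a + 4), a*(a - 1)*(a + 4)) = a^2 + 3*a - 4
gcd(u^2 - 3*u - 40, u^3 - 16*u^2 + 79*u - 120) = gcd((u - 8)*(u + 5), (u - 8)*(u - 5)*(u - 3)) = u - 8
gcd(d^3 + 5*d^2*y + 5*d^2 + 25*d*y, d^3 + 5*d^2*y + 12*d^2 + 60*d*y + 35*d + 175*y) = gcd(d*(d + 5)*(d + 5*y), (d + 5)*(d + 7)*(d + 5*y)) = d^2 + 5*d*y + 5*d + 25*y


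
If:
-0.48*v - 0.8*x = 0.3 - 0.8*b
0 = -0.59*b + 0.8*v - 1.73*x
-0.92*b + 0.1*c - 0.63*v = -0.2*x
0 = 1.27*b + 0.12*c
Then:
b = 0.07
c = -0.74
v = -0.27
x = -0.15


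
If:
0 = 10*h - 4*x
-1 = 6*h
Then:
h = -1/6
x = -5/12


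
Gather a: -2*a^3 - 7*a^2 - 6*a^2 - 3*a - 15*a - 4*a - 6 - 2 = -2*a^3 - 13*a^2 - 22*a - 8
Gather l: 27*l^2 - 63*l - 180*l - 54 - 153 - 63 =27*l^2 - 243*l - 270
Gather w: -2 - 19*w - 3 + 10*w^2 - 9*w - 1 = 10*w^2 - 28*w - 6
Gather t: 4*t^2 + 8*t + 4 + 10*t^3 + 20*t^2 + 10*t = 10*t^3 + 24*t^2 + 18*t + 4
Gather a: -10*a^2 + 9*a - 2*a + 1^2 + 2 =-10*a^2 + 7*a + 3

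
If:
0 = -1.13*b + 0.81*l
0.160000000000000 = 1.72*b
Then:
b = 0.09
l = 0.13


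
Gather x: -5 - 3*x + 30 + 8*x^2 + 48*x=8*x^2 + 45*x + 25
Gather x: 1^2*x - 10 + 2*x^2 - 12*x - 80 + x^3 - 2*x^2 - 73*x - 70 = x^3 - 84*x - 160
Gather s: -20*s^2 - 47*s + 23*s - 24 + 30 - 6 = -20*s^2 - 24*s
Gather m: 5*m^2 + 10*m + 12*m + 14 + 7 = 5*m^2 + 22*m + 21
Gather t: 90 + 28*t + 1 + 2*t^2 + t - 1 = 2*t^2 + 29*t + 90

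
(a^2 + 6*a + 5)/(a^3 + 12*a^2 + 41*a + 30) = 1/(a + 6)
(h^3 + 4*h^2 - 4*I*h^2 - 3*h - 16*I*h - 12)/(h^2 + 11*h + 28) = (h^2 - 4*I*h - 3)/(h + 7)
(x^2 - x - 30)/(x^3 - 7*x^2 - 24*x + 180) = 1/(x - 6)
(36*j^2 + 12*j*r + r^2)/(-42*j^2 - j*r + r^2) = (6*j + r)/(-7*j + r)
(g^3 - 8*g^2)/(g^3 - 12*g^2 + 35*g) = g*(g - 8)/(g^2 - 12*g + 35)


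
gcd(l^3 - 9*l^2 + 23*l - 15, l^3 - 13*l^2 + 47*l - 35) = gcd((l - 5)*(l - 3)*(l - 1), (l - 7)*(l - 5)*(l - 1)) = l^2 - 6*l + 5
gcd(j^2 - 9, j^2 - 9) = j^2 - 9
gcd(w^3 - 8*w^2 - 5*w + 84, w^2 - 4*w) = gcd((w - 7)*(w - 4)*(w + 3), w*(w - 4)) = w - 4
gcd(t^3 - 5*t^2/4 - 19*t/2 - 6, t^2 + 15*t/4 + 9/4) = t + 3/4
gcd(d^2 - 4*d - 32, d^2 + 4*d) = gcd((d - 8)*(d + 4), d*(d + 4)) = d + 4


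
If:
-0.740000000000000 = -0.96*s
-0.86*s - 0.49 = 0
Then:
No Solution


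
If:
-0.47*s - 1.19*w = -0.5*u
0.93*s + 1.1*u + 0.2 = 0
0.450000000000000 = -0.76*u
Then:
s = 0.49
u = -0.59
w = -0.44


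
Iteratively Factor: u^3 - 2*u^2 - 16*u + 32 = (u - 2)*(u^2 - 16) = (u - 4)*(u - 2)*(u + 4)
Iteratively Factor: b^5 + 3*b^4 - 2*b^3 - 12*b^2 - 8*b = (b + 1)*(b^4 + 2*b^3 - 4*b^2 - 8*b) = b*(b + 1)*(b^3 + 2*b^2 - 4*b - 8) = b*(b + 1)*(b + 2)*(b^2 - 4) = b*(b - 2)*(b + 1)*(b + 2)*(b + 2)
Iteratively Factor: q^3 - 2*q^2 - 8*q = (q)*(q^2 - 2*q - 8) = q*(q + 2)*(q - 4)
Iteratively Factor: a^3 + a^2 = (a)*(a^2 + a) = a^2*(a + 1)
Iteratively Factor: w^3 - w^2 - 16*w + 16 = (w + 4)*(w^2 - 5*w + 4) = (w - 1)*(w + 4)*(w - 4)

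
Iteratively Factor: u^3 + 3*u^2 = (u)*(u^2 + 3*u) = u*(u + 3)*(u)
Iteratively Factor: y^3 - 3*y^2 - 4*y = (y + 1)*(y^2 - 4*y) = y*(y + 1)*(y - 4)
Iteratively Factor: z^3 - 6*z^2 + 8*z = (z)*(z^2 - 6*z + 8) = z*(z - 2)*(z - 4)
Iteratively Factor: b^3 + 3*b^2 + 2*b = (b + 2)*(b^2 + b) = b*(b + 2)*(b + 1)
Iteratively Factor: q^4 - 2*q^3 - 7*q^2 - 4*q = (q)*(q^3 - 2*q^2 - 7*q - 4) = q*(q + 1)*(q^2 - 3*q - 4) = q*(q - 4)*(q + 1)*(q + 1)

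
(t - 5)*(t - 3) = t^2 - 8*t + 15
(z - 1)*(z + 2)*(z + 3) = z^3 + 4*z^2 + z - 6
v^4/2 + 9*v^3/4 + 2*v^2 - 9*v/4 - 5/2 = (v/2 + 1)*(v - 1)*(v + 1)*(v + 5/2)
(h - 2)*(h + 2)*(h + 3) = h^3 + 3*h^2 - 4*h - 12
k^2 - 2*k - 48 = (k - 8)*(k + 6)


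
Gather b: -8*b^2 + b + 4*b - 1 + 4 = -8*b^2 + 5*b + 3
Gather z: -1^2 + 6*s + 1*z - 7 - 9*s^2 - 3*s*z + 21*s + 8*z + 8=-9*s^2 + 27*s + z*(9 - 3*s)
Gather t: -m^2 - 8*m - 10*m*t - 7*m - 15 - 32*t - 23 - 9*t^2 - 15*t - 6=-m^2 - 15*m - 9*t^2 + t*(-10*m - 47) - 44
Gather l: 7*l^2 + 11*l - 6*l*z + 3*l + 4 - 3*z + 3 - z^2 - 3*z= 7*l^2 + l*(14 - 6*z) - z^2 - 6*z + 7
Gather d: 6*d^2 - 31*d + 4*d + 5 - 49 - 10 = 6*d^2 - 27*d - 54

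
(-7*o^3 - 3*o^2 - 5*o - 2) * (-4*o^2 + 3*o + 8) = 28*o^5 - 9*o^4 - 45*o^3 - 31*o^2 - 46*o - 16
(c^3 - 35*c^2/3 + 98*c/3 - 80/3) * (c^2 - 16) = c^5 - 35*c^4/3 + 50*c^3/3 + 160*c^2 - 1568*c/3 + 1280/3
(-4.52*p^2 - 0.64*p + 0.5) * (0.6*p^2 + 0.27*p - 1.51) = -2.712*p^4 - 1.6044*p^3 + 6.9524*p^2 + 1.1014*p - 0.755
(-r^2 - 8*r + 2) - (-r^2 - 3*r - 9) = 11 - 5*r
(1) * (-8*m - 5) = -8*m - 5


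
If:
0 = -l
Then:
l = 0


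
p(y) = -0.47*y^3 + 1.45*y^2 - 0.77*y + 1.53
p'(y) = -1.41*y^2 + 2.9*y - 0.77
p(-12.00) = 1031.73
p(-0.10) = 1.62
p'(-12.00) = -238.61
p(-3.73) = 48.97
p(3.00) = -0.42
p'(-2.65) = -18.36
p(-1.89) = 11.34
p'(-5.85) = -65.99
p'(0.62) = 0.49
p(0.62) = 1.50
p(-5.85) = 149.75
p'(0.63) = 0.50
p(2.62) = 1.01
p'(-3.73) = -31.20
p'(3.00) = -4.76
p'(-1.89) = -11.29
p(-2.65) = 22.50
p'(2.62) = -2.85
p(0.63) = 1.50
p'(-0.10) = -1.07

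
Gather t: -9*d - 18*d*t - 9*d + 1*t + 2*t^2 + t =-18*d + 2*t^2 + t*(2 - 18*d)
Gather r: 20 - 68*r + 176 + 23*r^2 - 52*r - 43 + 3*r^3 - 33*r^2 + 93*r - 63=3*r^3 - 10*r^2 - 27*r + 90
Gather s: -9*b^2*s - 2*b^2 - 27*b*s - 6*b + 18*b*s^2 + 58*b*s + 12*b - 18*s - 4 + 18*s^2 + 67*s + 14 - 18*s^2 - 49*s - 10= -2*b^2 + 18*b*s^2 + 6*b + s*(-9*b^2 + 31*b)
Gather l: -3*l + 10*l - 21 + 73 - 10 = 7*l + 42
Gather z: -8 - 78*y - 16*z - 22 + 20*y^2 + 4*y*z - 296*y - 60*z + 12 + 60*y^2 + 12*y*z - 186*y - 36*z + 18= 80*y^2 - 560*y + z*(16*y - 112)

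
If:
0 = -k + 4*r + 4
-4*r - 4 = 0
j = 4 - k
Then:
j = 4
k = 0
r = -1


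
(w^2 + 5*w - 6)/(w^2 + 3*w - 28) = (w^2 + 5*w - 6)/(w^2 + 3*w - 28)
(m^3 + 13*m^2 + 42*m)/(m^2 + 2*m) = (m^2 + 13*m + 42)/(m + 2)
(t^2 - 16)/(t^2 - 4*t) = (t + 4)/t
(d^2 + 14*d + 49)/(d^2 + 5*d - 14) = (d + 7)/(d - 2)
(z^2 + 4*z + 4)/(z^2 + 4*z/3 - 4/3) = 3*(z + 2)/(3*z - 2)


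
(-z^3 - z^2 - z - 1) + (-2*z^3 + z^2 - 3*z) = -3*z^3 - 4*z - 1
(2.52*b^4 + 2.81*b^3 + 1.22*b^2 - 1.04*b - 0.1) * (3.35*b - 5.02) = 8.442*b^5 - 3.2369*b^4 - 10.0192*b^3 - 9.6084*b^2 + 4.8858*b + 0.502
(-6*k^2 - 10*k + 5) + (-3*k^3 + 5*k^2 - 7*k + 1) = -3*k^3 - k^2 - 17*k + 6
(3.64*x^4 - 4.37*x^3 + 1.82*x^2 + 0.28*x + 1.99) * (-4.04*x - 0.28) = -14.7056*x^5 + 16.6356*x^4 - 6.1292*x^3 - 1.6408*x^2 - 8.118*x - 0.5572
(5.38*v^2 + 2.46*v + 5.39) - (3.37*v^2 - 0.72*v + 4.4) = 2.01*v^2 + 3.18*v + 0.989999999999999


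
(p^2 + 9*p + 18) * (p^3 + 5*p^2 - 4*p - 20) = p^5 + 14*p^4 + 59*p^3 + 34*p^2 - 252*p - 360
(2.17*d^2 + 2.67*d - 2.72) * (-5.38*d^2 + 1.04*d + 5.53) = -11.6746*d^4 - 12.1078*d^3 + 29.4105*d^2 + 11.9363*d - 15.0416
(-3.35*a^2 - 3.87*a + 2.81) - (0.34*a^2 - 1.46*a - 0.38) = -3.69*a^2 - 2.41*a + 3.19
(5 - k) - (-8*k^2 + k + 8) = 8*k^2 - 2*k - 3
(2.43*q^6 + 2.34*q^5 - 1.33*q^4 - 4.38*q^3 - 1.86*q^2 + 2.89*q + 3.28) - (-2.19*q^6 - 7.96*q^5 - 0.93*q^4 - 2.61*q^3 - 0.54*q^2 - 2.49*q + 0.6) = 4.62*q^6 + 10.3*q^5 - 0.4*q^4 - 1.77*q^3 - 1.32*q^2 + 5.38*q + 2.68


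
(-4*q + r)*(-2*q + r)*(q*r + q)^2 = 8*q^4*r^2 + 16*q^4*r + 8*q^4 - 6*q^3*r^3 - 12*q^3*r^2 - 6*q^3*r + q^2*r^4 + 2*q^2*r^3 + q^2*r^2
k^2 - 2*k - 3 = (k - 3)*(k + 1)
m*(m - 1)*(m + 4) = m^3 + 3*m^2 - 4*m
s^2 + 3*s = s*(s + 3)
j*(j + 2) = j^2 + 2*j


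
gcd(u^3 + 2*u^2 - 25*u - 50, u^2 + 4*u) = 1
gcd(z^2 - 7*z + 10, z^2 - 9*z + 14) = z - 2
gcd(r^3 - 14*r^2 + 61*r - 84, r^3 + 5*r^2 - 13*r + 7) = 1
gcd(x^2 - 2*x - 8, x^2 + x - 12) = 1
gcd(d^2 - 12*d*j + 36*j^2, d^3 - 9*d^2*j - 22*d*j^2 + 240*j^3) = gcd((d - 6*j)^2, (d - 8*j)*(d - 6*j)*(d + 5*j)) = d - 6*j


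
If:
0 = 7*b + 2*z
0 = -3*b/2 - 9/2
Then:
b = -3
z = 21/2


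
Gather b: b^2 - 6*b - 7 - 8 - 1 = b^2 - 6*b - 16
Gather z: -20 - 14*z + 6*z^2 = 6*z^2 - 14*z - 20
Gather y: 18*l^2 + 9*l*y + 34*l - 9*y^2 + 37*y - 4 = 18*l^2 + 34*l - 9*y^2 + y*(9*l + 37) - 4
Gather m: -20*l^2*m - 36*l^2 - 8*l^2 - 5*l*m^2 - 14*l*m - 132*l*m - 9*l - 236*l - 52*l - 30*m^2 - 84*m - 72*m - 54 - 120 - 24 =-44*l^2 - 297*l + m^2*(-5*l - 30) + m*(-20*l^2 - 146*l - 156) - 198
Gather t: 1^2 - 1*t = 1 - t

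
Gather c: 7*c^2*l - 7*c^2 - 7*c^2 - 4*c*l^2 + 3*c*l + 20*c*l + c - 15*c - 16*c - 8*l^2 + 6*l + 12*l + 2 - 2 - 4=c^2*(7*l - 14) + c*(-4*l^2 + 23*l - 30) - 8*l^2 + 18*l - 4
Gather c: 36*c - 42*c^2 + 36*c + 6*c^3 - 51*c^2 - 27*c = 6*c^3 - 93*c^2 + 45*c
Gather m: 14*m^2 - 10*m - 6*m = 14*m^2 - 16*m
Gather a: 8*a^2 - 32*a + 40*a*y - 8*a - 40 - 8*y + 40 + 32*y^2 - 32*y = 8*a^2 + a*(40*y - 40) + 32*y^2 - 40*y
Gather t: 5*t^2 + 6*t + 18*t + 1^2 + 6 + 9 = 5*t^2 + 24*t + 16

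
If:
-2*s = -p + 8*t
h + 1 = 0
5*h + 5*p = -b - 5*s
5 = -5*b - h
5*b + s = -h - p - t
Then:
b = -4/5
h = -1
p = 826/75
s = -739/75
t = 96/25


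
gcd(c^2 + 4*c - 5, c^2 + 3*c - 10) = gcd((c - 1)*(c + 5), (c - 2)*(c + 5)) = c + 5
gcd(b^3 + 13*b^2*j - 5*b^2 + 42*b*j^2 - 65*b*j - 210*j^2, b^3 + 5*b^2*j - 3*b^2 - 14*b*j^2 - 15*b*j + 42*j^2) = b + 7*j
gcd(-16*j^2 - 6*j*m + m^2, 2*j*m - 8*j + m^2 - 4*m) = 2*j + m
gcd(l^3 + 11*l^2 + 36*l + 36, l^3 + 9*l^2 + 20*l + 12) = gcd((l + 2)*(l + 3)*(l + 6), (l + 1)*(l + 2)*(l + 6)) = l^2 + 8*l + 12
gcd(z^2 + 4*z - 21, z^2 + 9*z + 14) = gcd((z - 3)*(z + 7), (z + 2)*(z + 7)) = z + 7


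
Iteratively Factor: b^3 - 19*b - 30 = (b - 5)*(b^2 + 5*b + 6) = (b - 5)*(b + 3)*(b + 2)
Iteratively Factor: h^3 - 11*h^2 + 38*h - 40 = (h - 4)*(h^2 - 7*h + 10) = (h - 4)*(h - 2)*(h - 5)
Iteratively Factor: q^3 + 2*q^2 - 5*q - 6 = (q + 3)*(q^2 - q - 2) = (q + 1)*(q + 3)*(q - 2)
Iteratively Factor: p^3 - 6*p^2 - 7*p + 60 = (p - 4)*(p^2 - 2*p - 15) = (p - 5)*(p - 4)*(p + 3)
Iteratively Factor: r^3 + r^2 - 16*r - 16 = (r - 4)*(r^2 + 5*r + 4) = (r - 4)*(r + 4)*(r + 1)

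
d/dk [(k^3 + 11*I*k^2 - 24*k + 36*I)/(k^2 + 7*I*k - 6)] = (k^2 + 2*I*k - 11)/(k^2 + 2*I*k - 1)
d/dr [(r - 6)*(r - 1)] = 2*r - 7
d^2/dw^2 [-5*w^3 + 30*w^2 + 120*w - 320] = 60 - 30*w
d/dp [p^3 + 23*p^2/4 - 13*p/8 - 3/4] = 3*p^2 + 23*p/2 - 13/8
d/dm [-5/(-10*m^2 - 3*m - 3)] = 5*(-20*m - 3)/(10*m^2 + 3*m + 3)^2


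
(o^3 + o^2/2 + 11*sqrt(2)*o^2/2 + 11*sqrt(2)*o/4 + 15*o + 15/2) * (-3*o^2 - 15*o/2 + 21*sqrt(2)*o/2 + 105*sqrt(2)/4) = -3*o^5 - 9*o^4 - 6*sqrt(2)*o^4 - 18*sqrt(2)*o^3 + 267*o^3/4 + 423*o^2/2 + 150*sqrt(2)*o^2 + 705*o/8 + 945*sqrt(2)*o/2 + 1575*sqrt(2)/8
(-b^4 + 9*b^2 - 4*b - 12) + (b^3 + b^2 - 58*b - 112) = -b^4 + b^3 + 10*b^2 - 62*b - 124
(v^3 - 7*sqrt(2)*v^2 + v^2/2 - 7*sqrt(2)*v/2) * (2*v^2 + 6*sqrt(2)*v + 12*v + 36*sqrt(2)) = 2*v^5 - 8*sqrt(2)*v^4 + 13*v^4 - 78*v^3 - 52*sqrt(2)*v^3 - 546*v^2 - 24*sqrt(2)*v^2 - 252*v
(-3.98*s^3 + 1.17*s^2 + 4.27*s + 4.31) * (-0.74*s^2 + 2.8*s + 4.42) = 2.9452*s^5 - 12.0098*s^4 - 17.4754*s^3 + 13.938*s^2 + 30.9414*s + 19.0502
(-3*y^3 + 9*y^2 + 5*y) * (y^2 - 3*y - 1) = -3*y^5 + 18*y^4 - 19*y^3 - 24*y^2 - 5*y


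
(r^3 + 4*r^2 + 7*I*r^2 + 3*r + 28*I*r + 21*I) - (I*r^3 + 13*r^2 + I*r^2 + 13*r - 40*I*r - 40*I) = r^3 - I*r^3 - 9*r^2 + 6*I*r^2 - 10*r + 68*I*r + 61*I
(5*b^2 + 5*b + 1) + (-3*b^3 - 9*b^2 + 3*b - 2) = -3*b^3 - 4*b^2 + 8*b - 1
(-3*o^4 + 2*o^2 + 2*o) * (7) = -21*o^4 + 14*o^2 + 14*o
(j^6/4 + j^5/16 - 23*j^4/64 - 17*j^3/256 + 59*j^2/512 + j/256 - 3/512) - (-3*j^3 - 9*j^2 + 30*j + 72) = j^6/4 + j^5/16 - 23*j^4/64 + 751*j^3/256 + 4667*j^2/512 - 7679*j/256 - 36867/512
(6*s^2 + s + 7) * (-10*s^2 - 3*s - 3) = -60*s^4 - 28*s^3 - 91*s^2 - 24*s - 21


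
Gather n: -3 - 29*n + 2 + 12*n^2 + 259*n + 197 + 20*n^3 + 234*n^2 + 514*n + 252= 20*n^3 + 246*n^2 + 744*n + 448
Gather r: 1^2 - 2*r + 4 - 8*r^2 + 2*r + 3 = 8 - 8*r^2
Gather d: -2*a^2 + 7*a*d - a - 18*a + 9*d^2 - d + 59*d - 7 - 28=-2*a^2 - 19*a + 9*d^2 + d*(7*a + 58) - 35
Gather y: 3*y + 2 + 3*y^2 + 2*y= 3*y^2 + 5*y + 2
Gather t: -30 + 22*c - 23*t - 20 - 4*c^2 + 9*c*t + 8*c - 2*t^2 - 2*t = -4*c^2 + 30*c - 2*t^2 + t*(9*c - 25) - 50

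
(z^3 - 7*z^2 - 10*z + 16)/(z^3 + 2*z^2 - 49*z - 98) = (z^2 - 9*z + 8)/(z^2 - 49)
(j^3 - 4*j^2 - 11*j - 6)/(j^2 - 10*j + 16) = (j^3 - 4*j^2 - 11*j - 6)/(j^2 - 10*j + 16)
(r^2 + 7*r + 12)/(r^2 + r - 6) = (r + 4)/(r - 2)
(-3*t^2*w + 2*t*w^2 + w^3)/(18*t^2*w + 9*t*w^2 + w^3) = (-t + w)/(6*t + w)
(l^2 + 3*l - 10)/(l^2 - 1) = (l^2 + 3*l - 10)/(l^2 - 1)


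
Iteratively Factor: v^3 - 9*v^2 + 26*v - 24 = (v - 3)*(v^2 - 6*v + 8) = (v - 3)*(v - 2)*(v - 4)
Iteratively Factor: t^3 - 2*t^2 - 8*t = (t)*(t^2 - 2*t - 8) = t*(t + 2)*(t - 4)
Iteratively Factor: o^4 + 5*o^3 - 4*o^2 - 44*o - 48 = (o + 2)*(o^3 + 3*o^2 - 10*o - 24) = (o + 2)*(o + 4)*(o^2 - o - 6) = (o - 3)*(o + 2)*(o + 4)*(o + 2)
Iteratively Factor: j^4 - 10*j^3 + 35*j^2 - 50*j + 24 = (j - 1)*(j^3 - 9*j^2 + 26*j - 24) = (j - 2)*(j - 1)*(j^2 - 7*j + 12) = (j - 3)*(j - 2)*(j - 1)*(j - 4)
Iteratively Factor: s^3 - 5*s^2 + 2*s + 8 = (s - 2)*(s^2 - 3*s - 4) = (s - 4)*(s - 2)*(s + 1)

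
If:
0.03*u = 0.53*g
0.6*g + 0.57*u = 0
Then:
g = 0.00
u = 0.00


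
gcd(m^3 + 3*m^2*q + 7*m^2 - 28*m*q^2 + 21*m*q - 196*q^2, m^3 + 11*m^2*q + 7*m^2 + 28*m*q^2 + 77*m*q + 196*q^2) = m^2 + 7*m*q + 7*m + 49*q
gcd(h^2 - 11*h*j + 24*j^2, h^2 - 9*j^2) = h - 3*j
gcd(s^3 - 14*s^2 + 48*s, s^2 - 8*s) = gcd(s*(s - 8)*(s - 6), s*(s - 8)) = s^2 - 8*s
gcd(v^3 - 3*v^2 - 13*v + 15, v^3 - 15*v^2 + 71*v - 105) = v - 5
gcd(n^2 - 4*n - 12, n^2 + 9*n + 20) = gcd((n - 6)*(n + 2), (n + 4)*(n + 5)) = 1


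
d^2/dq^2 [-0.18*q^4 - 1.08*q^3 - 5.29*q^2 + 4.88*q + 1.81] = -2.16*q^2 - 6.48*q - 10.58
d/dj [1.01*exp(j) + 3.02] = 1.01*exp(j)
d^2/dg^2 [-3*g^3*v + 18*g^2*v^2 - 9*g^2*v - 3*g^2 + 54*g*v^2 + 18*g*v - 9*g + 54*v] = -18*g*v + 36*v^2 - 18*v - 6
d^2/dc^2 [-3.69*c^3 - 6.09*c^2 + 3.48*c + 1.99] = -22.14*c - 12.18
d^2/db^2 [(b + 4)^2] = 2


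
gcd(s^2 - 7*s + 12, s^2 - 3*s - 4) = s - 4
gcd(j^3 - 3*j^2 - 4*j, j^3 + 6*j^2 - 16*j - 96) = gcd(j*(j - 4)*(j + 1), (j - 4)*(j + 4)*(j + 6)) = j - 4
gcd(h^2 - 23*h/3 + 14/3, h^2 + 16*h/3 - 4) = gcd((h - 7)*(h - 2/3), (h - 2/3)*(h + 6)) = h - 2/3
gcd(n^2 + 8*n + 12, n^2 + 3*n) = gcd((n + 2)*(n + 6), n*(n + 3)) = 1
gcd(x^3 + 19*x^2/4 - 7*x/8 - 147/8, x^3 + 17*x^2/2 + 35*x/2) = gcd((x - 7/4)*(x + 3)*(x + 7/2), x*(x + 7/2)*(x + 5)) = x + 7/2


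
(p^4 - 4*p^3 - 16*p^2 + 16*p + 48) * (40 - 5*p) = -5*p^5 + 60*p^4 - 80*p^3 - 720*p^2 + 400*p + 1920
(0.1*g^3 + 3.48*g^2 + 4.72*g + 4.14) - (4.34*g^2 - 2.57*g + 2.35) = 0.1*g^3 - 0.86*g^2 + 7.29*g + 1.79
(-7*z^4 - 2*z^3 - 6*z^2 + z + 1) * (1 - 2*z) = 14*z^5 - 3*z^4 + 10*z^3 - 8*z^2 - z + 1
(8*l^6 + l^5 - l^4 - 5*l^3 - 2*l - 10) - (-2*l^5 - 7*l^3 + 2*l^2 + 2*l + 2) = 8*l^6 + 3*l^5 - l^4 + 2*l^3 - 2*l^2 - 4*l - 12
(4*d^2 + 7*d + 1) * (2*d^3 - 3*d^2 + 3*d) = 8*d^5 + 2*d^4 - 7*d^3 + 18*d^2 + 3*d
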